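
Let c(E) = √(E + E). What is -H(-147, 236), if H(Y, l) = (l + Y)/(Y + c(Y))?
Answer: 89/149 + 89*I*√6/3129 ≈ 0.59732 + 0.069672*I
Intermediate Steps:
c(E) = √2*√E (c(E) = √(2*E) = √2*√E)
H(Y, l) = (Y + l)/(Y + √2*√Y) (H(Y, l) = (l + Y)/(Y + √2*√Y) = (Y + l)/(Y + √2*√Y))
-H(-147, 236) = -(-147 + 236)/(-147 + √2*√(-147)) = -89/(-147 + √2*(7*I*√3)) = -89/(-147 + 7*I*√6)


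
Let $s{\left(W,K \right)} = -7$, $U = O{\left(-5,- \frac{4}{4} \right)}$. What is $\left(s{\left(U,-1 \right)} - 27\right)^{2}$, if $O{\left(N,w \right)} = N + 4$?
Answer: $1156$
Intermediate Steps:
$O{\left(N,w \right)} = 4 + N$
$U = -1$ ($U = 4 - 5 = -1$)
$\left(s{\left(U,-1 \right)} - 27\right)^{2} = \left(-7 - 27\right)^{2} = \left(-34\right)^{2} = 1156$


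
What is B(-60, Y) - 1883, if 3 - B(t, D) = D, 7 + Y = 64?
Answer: -1937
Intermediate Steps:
Y = 57 (Y = -7 + 64 = 57)
B(t, D) = 3 - D
B(-60, Y) - 1883 = (3 - 1*57) - 1883 = (3 - 57) - 1883 = -54 - 1883 = -1937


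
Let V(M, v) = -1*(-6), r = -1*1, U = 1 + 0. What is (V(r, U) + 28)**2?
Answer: 1156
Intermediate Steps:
U = 1
r = -1
V(M, v) = 6
(V(r, U) + 28)**2 = (6 + 28)**2 = 34**2 = 1156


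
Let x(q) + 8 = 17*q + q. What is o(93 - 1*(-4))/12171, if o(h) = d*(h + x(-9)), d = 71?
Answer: -5183/12171 ≈ -0.42585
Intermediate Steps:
x(q) = -8 + 18*q (x(q) = -8 + (17*q + q) = -8 + 18*q)
o(h) = -12070 + 71*h (o(h) = 71*(h + (-8 + 18*(-9))) = 71*(h + (-8 - 162)) = 71*(h - 170) = 71*(-170 + h) = -12070 + 71*h)
o(93 - 1*(-4))/12171 = (-12070 + 71*(93 - 1*(-4)))/12171 = (-12070 + 71*(93 + 4))*(1/12171) = (-12070 + 71*97)*(1/12171) = (-12070 + 6887)*(1/12171) = -5183*1/12171 = -5183/12171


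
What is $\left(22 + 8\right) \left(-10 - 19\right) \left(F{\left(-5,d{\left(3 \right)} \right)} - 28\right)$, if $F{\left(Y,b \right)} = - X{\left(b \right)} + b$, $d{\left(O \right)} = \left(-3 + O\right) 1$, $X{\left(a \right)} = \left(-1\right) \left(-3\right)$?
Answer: $26970$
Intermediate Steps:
$X{\left(a \right)} = 3$
$d{\left(O \right)} = -3 + O$
$F{\left(Y,b \right)} = -3 + b$ ($F{\left(Y,b \right)} = \left(-1\right) 3 + b = -3 + b$)
$\left(22 + 8\right) \left(-10 - 19\right) \left(F{\left(-5,d{\left(3 \right)} \right)} - 28\right) = \left(22 + 8\right) \left(-10 - 19\right) \left(\left(-3 + \left(-3 + 3\right)\right) - 28\right) = 30 \left(-29\right) \left(\left(-3 + 0\right) - 28\right) = - 870 \left(-3 - 28\right) = \left(-870\right) \left(-31\right) = 26970$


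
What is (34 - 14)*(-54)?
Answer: -1080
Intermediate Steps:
(34 - 14)*(-54) = 20*(-54) = -1080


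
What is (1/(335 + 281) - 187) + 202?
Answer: 9241/616 ≈ 15.002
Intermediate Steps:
(1/(335 + 281) - 187) + 202 = (1/616 - 187) + 202 = -115191/616 + 202 = 9241/616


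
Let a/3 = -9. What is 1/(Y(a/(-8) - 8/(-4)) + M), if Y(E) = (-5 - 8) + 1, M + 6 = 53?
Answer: 1/35 ≈ 0.028571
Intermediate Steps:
a = -27 (a = 3*(-9) = -27)
M = 47 (M = -6 + 53 = 47)
Y(E) = -12 (Y(E) = -13 + 1 = -12)
1/(Y(a/(-8) - 8/(-4)) + M) = 1/(-12 + 47) = 1/35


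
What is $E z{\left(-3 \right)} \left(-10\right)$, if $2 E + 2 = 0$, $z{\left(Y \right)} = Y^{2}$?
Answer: $90$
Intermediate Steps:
$E = -1$ ($E = -1 + \frac{1}{2} \cdot 0 = -1 + 0 = -1$)
$E z{\left(-3 \right)} \left(-10\right) = - \left(-3\right)^{2} \left(-10\right) = \left(-1\right) 9 \left(-10\right) = \left(-9\right) \left(-10\right) = 90$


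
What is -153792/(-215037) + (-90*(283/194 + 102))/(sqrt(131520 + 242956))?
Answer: 17088/23893 - 903195*sqrt(93619)/18162086 ≈ -14.501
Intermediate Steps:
-153792/(-215037) + (-90*(283/194 + 102))/(sqrt(131520 + 242956)) = -153792*(-1/215037) + (-90*(283*(1/194) + 102))/(sqrt(374476)) = 17088/23893 + (-90*(283/194 + 102))/((2*sqrt(93619))) = 17088/23893 + (-90*20071/194)*(sqrt(93619)/187238) = 17088/23893 - 903195*sqrt(93619)/18162086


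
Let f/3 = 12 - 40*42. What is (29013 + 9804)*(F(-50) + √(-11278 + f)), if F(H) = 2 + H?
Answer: -1863216 + 38817*I*√16282 ≈ -1.8632e+6 + 4.9531e+6*I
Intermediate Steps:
f = -5004 (f = 3*(12 - 40*42) = 3*(12 - 1680) = 3*(-1668) = -5004)
(29013 + 9804)*(F(-50) + √(-11278 + f)) = (29013 + 9804)*((2 - 50) + √(-11278 - 5004)) = 38817*(-48 + √(-16282)) = 38817*(-48 + I*√16282) = -1863216 + 38817*I*√16282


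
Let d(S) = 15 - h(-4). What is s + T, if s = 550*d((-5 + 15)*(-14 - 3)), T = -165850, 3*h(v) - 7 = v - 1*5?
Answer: -471700/3 ≈ -1.5723e+5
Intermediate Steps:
h(v) = ⅔ + v/3 (h(v) = 7/3 + (v - 1*5)/3 = 7/3 + (v - 5)/3 = 7/3 + (-5 + v)/3 = 7/3 + (-5/3 + v/3) = ⅔ + v/3)
d(S) = 47/3 (d(S) = 15 - (⅔ + (⅓)*(-4)) = 15 - (⅔ - 4/3) = 15 - 1*(-⅔) = 15 + ⅔ = 47/3)
s = 25850/3 (s = 550*(47/3) = 25850/3 ≈ 8616.7)
s + T = 25850/3 - 165850 = -471700/3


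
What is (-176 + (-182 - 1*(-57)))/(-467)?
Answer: 301/467 ≈ 0.64454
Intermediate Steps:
(-176 + (-182 - 1*(-57)))/(-467) = -(-176 + (-182 + 57))/467 = -(-176 - 125)/467 = -1/467*(-301) = 301/467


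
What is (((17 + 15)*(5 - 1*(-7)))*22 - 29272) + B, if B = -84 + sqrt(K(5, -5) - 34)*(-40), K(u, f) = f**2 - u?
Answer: -20908 - 40*I*sqrt(14) ≈ -20908.0 - 149.67*I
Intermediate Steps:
B = -84 - 40*I*sqrt(14) (B = -84 + sqrt(((-5)**2 - 1*5) - 34)*(-40) = -84 + sqrt((25 - 5) - 34)*(-40) = -84 + sqrt(20 - 34)*(-40) = -84 + sqrt(-14)*(-40) = -84 + (I*sqrt(14))*(-40) = -84 - 40*I*sqrt(14) ≈ -84.0 - 149.67*I)
(((17 + 15)*(5 - 1*(-7)))*22 - 29272) + B = (((17 + 15)*(5 - 1*(-7)))*22 - 29272) + (-84 - 40*I*sqrt(14)) = ((32*(5 + 7))*22 - 29272) + (-84 - 40*I*sqrt(14)) = ((32*12)*22 - 29272) + (-84 - 40*I*sqrt(14)) = (384*22 - 29272) + (-84 - 40*I*sqrt(14)) = (8448 - 29272) + (-84 - 40*I*sqrt(14)) = -20824 + (-84 - 40*I*sqrt(14)) = -20908 - 40*I*sqrt(14)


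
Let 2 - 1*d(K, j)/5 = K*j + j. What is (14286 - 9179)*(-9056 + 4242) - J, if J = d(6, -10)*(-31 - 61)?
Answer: -24551978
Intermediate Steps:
d(K, j) = 10 - 5*j - 5*K*j (d(K, j) = 10 - 5*(K*j + j) = 10 - 5*(j + K*j) = 10 + (-5*j - 5*K*j) = 10 - 5*j - 5*K*j)
J = -33120 (J = (10 - 5*(-10) - 5*6*(-10))*(-31 - 61) = (10 + 50 + 300)*(-92) = 360*(-92) = -33120)
(14286 - 9179)*(-9056 + 4242) - J = (14286 - 9179)*(-9056 + 4242) - 1*(-33120) = 5107*(-4814) + 33120 = -24585098 + 33120 = -24551978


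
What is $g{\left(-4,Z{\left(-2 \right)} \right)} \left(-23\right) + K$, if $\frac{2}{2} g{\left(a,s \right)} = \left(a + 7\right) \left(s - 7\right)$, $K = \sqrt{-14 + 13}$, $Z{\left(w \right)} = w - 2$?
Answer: $759 + i \approx 759.0 + 1.0 i$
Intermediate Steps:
$Z{\left(w \right)} = -2 + w$
$K = i$ ($K = \sqrt{-1} = i \approx 1.0 i$)
$g{\left(a,s \right)} = \left(-7 + s\right) \left(7 + a\right)$ ($g{\left(a,s \right)} = \left(a + 7\right) \left(s - 7\right) = \left(7 + a\right) \left(-7 + s\right) = \left(-7 + s\right) \left(7 + a\right)$)
$g{\left(-4,Z{\left(-2 \right)} \right)} \left(-23\right) + K = \left(-49 - -28 + 7 \left(-2 - 2\right) - 4 \left(-2 - 2\right)\right) \left(-23\right) + i = \left(-49 + 28 + 7 \left(-4\right) - -16\right) \left(-23\right) + i = \left(-49 + 28 - 28 + 16\right) \left(-23\right) + i = \left(-33\right) \left(-23\right) + i = 759 + i$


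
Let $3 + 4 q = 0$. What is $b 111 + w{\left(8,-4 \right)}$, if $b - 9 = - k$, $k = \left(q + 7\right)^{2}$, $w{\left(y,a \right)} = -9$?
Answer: $- \frac{53535}{16} \approx -3345.9$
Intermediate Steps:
$q = - \frac{3}{4}$ ($q = - \frac{3}{4} + \frac{1}{4} \cdot 0 = - \frac{3}{4} + 0 = - \frac{3}{4} \approx -0.75$)
$k = \frac{625}{16}$ ($k = \left(- \frac{3}{4} + 7\right)^{2} = \left(\frac{25}{4}\right)^{2} = \frac{625}{16} \approx 39.063$)
$b = - \frac{481}{16}$ ($b = 9 - \frac{625}{16} = - \frac{481}{16} \approx -30.063$)
$b 111 + w{\left(8,-4 \right)} = \left(- \frac{481}{16}\right) 111 - 9 = - \frac{53391}{16} - 9 = - \frac{53535}{16}$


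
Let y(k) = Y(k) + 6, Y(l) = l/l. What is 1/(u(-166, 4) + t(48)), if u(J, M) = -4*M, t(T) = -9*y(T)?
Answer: -1/79 ≈ -0.012658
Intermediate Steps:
Y(l) = 1
y(k) = 7 (y(k) = 1 + 6 = 7)
t(T) = -63 (t(T) = -9*7 = -63)
1/(u(-166, 4) + t(48)) = 1/(-4*4 - 63) = 1/(-16 - 63) = 1/(-79) = -1/79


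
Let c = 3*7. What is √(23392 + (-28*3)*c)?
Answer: 2*√5407 ≈ 147.06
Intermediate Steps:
c = 21
√(23392 + (-28*3)*c) = √(23392 - 28*3*21) = √(23392 - 84*21) = √(23392 - 1764) = √21628 = 2*√5407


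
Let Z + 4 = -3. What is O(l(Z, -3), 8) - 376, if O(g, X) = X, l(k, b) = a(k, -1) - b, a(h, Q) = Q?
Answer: -368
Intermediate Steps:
Z = -7 (Z = -4 - 3 = -7)
l(k, b) = -1 - b
O(l(Z, -3), 8) - 376 = 8 - 376 = -368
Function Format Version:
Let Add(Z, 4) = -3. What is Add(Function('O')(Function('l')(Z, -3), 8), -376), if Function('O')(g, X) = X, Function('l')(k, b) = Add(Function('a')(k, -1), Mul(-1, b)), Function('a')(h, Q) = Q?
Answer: -368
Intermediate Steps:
Z = -7 (Z = Add(-4, -3) = -7)
Function('l')(k, b) = Add(-1, Mul(-1, b))
Add(Function('O')(Function('l')(Z, -3), 8), -376) = Add(8, -376) = -368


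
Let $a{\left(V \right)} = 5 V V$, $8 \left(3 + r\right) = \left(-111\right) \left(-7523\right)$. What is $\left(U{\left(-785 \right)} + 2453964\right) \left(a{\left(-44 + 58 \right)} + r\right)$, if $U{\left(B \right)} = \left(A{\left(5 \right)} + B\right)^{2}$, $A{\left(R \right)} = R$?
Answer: $\frac{645292920579}{2} \approx 3.2265 \cdot 10^{11}$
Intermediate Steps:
$r = \frac{835029}{8}$ ($r = -3 + \frac{\left(-111\right) \left(-7523\right)}{8} = -3 + \frac{1}{8} \cdot 835053 = -3 + \frac{835053}{8} = \frac{835029}{8} \approx 1.0438 \cdot 10^{5}$)
$a{\left(V \right)} = 5 V^{2}$
$U{\left(B \right)} = \left(5 + B\right)^{2}$
$\left(U{\left(-785 \right)} + 2453964\right) \left(a{\left(-44 + 58 \right)} + r\right) = \left(\left(5 - 785\right)^{2} + 2453964\right) \left(5 \left(-44 + 58\right)^{2} + \frac{835029}{8}\right) = \left(\left(-780\right)^{2} + 2453964\right) \left(5 \cdot 14^{2} + \frac{835029}{8}\right) = \left(608400 + 2453964\right) \left(5 \cdot 196 + \frac{835029}{8}\right) = 3062364 \left(980 + \frac{835029}{8}\right) = 3062364 \cdot \frac{842869}{8} = \frac{645292920579}{2}$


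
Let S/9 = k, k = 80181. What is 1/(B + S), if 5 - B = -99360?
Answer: 1/820994 ≈ 1.2180e-6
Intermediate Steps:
B = 99365 (B = 5 - 1*(-99360) = 5 + 99360 = 99365)
S = 721629 (S = 9*80181 = 721629)
1/(B + S) = 1/(99365 + 721629) = 1/820994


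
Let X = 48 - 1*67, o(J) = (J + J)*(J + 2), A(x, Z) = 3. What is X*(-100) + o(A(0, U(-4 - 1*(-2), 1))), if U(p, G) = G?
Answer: 1930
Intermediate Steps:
o(J) = 2*J*(2 + J) (o(J) = (2*J)*(2 + J) = 2*J*(2 + J))
X = -19 (X = 48 - 67 = -19)
X*(-100) + o(A(0, U(-4 - 1*(-2), 1))) = -19*(-100) + 2*3*(2 + 3) = 1900 + 2*3*5 = 1900 + 30 = 1930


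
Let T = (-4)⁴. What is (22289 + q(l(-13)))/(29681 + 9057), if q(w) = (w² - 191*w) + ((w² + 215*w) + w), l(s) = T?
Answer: 22823/5534 ≈ 4.1241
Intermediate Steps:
T = 256
l(s) = 256
q(w) = 2*w² + 25*w (q(w) = (w² - 191*w) + (w² + 216*w) = 2*w² + 25*w)
(22289 + q(l(-13)))/(29681 + 9057) = (22289 + 256*(25 + 2*256))/(29681 + 9057) = (22289 + 256*(25 + 512))/38738 = (22289 + 256*537)*(1/38738) = (22289 + 137472)*(1/38738) = 159761*(1/38738) = 22823/5534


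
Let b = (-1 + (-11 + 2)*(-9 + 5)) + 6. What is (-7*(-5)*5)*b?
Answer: 7175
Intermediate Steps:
b = 41 (b = (-1 - 9*(-4)) + 6 = (-1 + 36) + 6 = 35 + 6 = 41)
(-7*(-5)*5)*b = (-7*(-5)*5)*41 = (35*5)*41 = 175*41 = 7175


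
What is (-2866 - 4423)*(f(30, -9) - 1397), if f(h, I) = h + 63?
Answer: 9504856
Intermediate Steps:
f(h, I) = 63 + h
(-2866 - 4423)*(f(30, -9) - 1397) = (-2866 - 4423)*((63 + 30) - 1397) = -7289*(93 - 1397) = -7289*(-1304) = 9504856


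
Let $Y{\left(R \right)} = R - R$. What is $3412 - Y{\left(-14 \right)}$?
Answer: $3412$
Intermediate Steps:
$Y{\left(R \right)} = 0$
$3412 - Y{\left(-14 \right)} = 3412 - 0 = 3412 + 0 = 3412$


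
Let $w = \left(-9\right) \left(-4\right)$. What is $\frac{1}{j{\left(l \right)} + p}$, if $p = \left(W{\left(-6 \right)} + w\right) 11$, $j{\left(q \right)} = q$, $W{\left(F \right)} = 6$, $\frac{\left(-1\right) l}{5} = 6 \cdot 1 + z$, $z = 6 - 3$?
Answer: $\frac{1}{417} \approx 0.0023981$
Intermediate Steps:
$z = 3$
$l = -45$ ($l = - 5 \left(6 \cdot 1 + 3\right) = - 5 \left(6 + 3\right) = \left(-5\right) 9 = -45$)
$w = 36$
$p = 462$ ($p = \left(6 + 36\right) 11 = 42 \cdot 11 = 462$)
$\frac{1}{j{\left(l \right)} + p} = \frac{1}{-45 + 462} = \frac{1}{417}$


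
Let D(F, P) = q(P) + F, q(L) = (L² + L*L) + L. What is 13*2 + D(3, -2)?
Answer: 35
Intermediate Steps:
q(L) = L + 2*L² (q(L) = (L² + L²) + L = 2*L² + L = L + 2*L²)
D(F, P) = F + P*(1 + 2*P) (D(F, P) = P*(1 + 2*P) + F = F + P*(1 + 2*P))
13*2 + D(3, -2) = 13*2 + (3 - 2*(1 + 2*(-2))) = 26 + (3 - 2*(1 - 4)) = 26 + (3 - 2*(-3)) = 26 + (3 + 6) = 26 + 9 = 35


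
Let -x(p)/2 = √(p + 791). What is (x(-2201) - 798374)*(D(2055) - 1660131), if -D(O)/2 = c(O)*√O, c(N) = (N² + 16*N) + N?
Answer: 6*(399187 + I*√1410)*(553377 + 2838640*√2055) ≈ 3.0953e+14 + 2.9117e+10*I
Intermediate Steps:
c(N) = N² + 17*N
x(p) = -2*√(791 + p) (x(p) = -2*√(p + 791) = -2*√(791 + p))
D(O) = -2*O^(3/2)*(17 + O) (D(O) = -2*O*(17 + O)*√O = -2*O^(3/2)*(17 + O))
(x(-2201) - 798374)*(D(2055) - 1660131) = (-2*√(791 - 2201) - 798374)*(2*2055^(3/2)*(-17 - 1*2055) - 1660131) = (-2*I*√1410 - 798374)*(2*(2055*√2055)*(-17 - 2055) - 1660131) = (-2*I*√1410 - 798374)*(2*(2055*√2055)*(-2072) - 1660131) = (-2*I*√1410 - 798374)*(-8515920*√2055 - 1660131) = (-798374 - 2*I*√1410)*(-1660131 - 8515920*√2055) = (-1660131 - 8515920*√2055)*(-798374 - 2*I*√1410)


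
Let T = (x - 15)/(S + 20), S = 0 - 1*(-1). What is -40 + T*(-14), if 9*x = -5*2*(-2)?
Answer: -850/27 ≈ -31.481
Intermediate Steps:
S = 1 (S = 0 + 1 = 1)
x = 20/9 (x = (-5*2*(-2))/9 = (-10*(-2))/9 = (⅑)*20 = 20/9 ≈ 2.2222)
T = -115/189 (T = (20/9 - 15)/(1 + 20) = -115/9/21 = -115/9*1/21 = -115/189 ≈ -0.60847)
-40 + T*(-14) = -40 - 115/189*(-14) = -40 + 230/27 = -850/27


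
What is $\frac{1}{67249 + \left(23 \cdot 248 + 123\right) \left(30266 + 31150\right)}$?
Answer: $\frac{1}{357938281} \approx 2.7938 \cdot 10^{-9}$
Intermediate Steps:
$\frac{1}{67249 + \left(23 \cdot 248 + 123\right) \left(30266 + 31150\right)} = \frac{1}{67249 + \left(5704 + 123\right) 61416} = \frac{1}{67249 + 5827 \cdot 61416} = \frac{1}{67249 + 357871032} = \frac{1}{357938281}$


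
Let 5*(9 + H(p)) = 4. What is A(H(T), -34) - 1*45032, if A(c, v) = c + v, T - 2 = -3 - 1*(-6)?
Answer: -225371/5 ≈ -45074.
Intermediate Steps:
T = 5 (T = 2 + (-3 - 1*(-6)) = 2 + (-3 + 6) = 2 + 3 = 5)
H(p) = -41/5 (H(p) = -9 + (1/5)*4 = -9 + 4/5 = -41/5)
A(H(T), -34) - 1*45032 = (-41/5 - 34) - 1*45032 = -211/5 - 45032 = -225371/5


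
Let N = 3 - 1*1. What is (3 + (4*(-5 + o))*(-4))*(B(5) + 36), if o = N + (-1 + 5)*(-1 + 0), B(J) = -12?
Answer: 2760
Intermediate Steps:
N = 2 (N = 3 - 1 = 2)
o = -2 (o = 2 + (-1 + 5)*(-1 + 0) = 2 + 4*(-1) = 2 - 4 = -2)
(3 + (4*(-5 + o))*(-4))*(B(5) + 36) = (3 + (4*(-5 - 2))*(-4))*(-12 + 36) = (3 + (4*(-7))*(-4))*24 = (3 - 28*(-4))*24 = (3 + 112)*24 = 115*24 = 2760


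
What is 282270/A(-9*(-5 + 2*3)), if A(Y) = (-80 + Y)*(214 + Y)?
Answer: -56454/3649 ≈ -15.471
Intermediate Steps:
282270/A(-9*(-5 + 2*3)) = 282270/(-17120 + (-9*(-5 + 2*3))**2 + 134*(-9*(-5 + 2*3))) = 282270/(-17120 + (-9*(-5 + 6))**2 + 134*(-9*(-5 + 6))) = 282270/(-17120 + (-9*1)**2 + 134*(-9*1)) = 282270/(-17120 + (-9)**2 + 134*(-9)) = 282270/(-17120 + 81 - 1206) = 282270/(-18245) = 282270*(-1/18245) = -56454/3649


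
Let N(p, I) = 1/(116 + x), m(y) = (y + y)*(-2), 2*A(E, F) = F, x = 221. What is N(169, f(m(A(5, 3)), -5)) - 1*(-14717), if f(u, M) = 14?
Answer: 4959630/337 ≈ 14717.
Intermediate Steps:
A(E, F) = F/2
m(y) = -4*y (m(y) = (2*y)*(-2) = -4*y)
N(p, I) = 1/337 (N(p, I) = 1/(116 + 221) = 1/337)
N(169, f(m(A(5, 3)), -5)) - 1*(-14717) = 1/337 - 1*(-14717) = 1/337 + 14717 = 4959630/337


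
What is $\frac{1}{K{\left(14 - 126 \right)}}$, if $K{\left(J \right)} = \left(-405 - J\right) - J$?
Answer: $- \frac{1}{181} \approx -0.0055249$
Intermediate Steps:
$K{\left(J \right)} = -405 - 2 J$
$\frac{1}{K{\left(14 - 126 \right)}} = \frac{1}{-405 - 2 \left(14 - 126\right)} = \frac{1}{-405 - -224} = \frac{1}{-405 + 224} = \frac{1}{-181} = - \frac{1}{181}$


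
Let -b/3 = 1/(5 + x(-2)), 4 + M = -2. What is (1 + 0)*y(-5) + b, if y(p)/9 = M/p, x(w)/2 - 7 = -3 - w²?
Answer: 51/5 ≈ 10.200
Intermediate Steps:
M = -6 (M = -4 - 2 = -6)
x(w) = 8 - 2*w² (x(w) = 14 + 2*(-3 - w²) = 14 + (-6 - 2*w²) = 8 - 2*w²)
y(p) = -54/p (y(p) = 9*(-6/p) = -54/p)
b = -⅗ (b = -3/(5 + (8 - 2*(-2)²)) = -3/(5 + (8 - 2*4)) = -3/(5 + (8 - 8)) = -3/(5 + 0) = -3/5 = -3*⅕ = -⅗ ≈ -0.60000)
(1 + 0)*y(-5) + b = (1 + 0)*(-54/(-5)) - ⅗ = 1*(-54*(-⅕)) - ⅗ = 1*(54/5) - ⅗ = 54/5 - ⅗ = 51/5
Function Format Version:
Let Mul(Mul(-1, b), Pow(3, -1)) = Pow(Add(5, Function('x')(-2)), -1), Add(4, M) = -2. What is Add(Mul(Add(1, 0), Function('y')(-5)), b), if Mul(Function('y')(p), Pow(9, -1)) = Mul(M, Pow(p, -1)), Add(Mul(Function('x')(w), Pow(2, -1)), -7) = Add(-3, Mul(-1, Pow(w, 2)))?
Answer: Rational(51, 5) ≈ 10.200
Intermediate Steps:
M = -6 (M = Add(-4, -2) = -6)
Function('x')(w) = Add(8, Mul(-2, Pow(w, 2))) (Function('x')(w) = Add(14, Mul(2, Add(-3, Mul(-1, Pow(w, 2))))) = Add(14, Add(-6, Mul(-2, Pow(w, 2)))) = Add(8, Mul(-2, Pow(w, 2))))
Function('y')(p) = Mul(-54, Pow(p, -1)) (Function('y')(p) = Mul(9, Mul(-6, Pow(p, -1))) = Mul(-54, Pow(p, -1)))
b = Rational(-3, 5) (b = Mul(-3, Pow(Add(5, Add(8, Mul(-2, Pow(-2, 2)))), -1)) = Mul(-3, Pow(Add(5, Add(8, Mul(-2, 4))), -1)) = Mul(-3, Pow(Add(5, Add(8, -8)), -1)) = Mul(-3, Pow(Add(5, 0), -1)) = Mul(-3, Pow(5, -1)) = Mul(-3, Rational(1, 5)) = Rational(-3, 5) ≈ -0.60000)
Add(Mul(Add(1, 0), Function('y')(-5)), b) = Add(Mul(Add(1, 0), Mul(-54, Pow(-5, -1))), Rational(-3, 5)) = Add(Mul(1, Mul(-54, Rational(-1, 5))), Rational(-3, 5)) = Add(Mul(1, Rational(54, 5)), Rational(-3, 5)) = Add(Rational(54, 5), Rational(-3, 5)) = Rational(51, 5)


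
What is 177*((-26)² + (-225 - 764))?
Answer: -55401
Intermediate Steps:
177*((-26)² + (-225 - 764)) = 177*(676 - 989) = 177*(-313) = -55401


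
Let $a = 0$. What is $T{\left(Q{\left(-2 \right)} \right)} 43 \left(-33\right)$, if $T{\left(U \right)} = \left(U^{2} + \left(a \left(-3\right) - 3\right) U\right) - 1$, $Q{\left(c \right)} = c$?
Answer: $-12771$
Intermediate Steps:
$T{\left(U \right)} = -1 + U^{2} - 3 U$ ($T{\left(U \right)} = \left(U^{2} + \left(0 \left(-3\right) - 3\right) U\right) - 1 = \left(U^{2} + \left(0 - 3\right) U\right) - 1 = \left(U^{2} - 3 U\right) - 1 = -1 + U^{2} - 3 U$)
$T{\left(Q{\left(-2 \right)} \right)} 43 \left(-33\right) = \left(-1 + \left(-2\right)^{2} - -6\right) 43 \left(-33\right) = \left(-1 + 4 + 6\right) 43 \left(-33\right) = 9 \cdot 43 \left(-33\right) = 387 \left(-33\right) = -12771$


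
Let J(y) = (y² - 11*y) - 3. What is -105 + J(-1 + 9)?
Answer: -132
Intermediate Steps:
J(y) = -3 + y² - 11*y
-105 + J(-1 + 9) = -105 + (-3 + (-1 + 9)² - 11*(-1 + 9)) = -105 + (-3 + 8² - 11*8) = -105 + (-3 + 64 - 88) = -105 - 27 = -132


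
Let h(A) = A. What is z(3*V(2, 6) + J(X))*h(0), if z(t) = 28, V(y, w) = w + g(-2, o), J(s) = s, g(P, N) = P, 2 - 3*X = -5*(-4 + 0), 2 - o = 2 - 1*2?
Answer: 0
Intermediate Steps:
o = 2 (o = 2 - (2 - 1*2) = 2 - (2 - 2) = 2 - 1*0 = 2 + 0 = 2)
X = -6 (X = ⅔ - (-5)*(-4 + 0)/3 = ⅔ - (-5)*(-4)/3 = ⅔ - ⅓*20 = ⅔ - 20/3 = -6)
V(y, w) = -2 + w (V(y, w) = w - 2 = -2 + w)
z(3*V(2, 6) + J(X))*h(0) = 28*0 = 0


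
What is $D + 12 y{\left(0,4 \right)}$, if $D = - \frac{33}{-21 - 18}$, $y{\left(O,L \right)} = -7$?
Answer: $- \frac{1081}{13} \approx -83.154$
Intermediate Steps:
$D = \frac{11}{13}$ ($D = - \frac{33}{-21 - 18} = - \frac{33}{-39} = \left(-33\right) \left(- \frac{1}{39}\right) = \frac{11}{13} \approx 0.84615$)
$D + 12 y{\left(0,4 \right)} = \frac{11}{13} + 12 \left(-7\right) = \frac{11}{13} - 84 = - \frac{1081}{13}$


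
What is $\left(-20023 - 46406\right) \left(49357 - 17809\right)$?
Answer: $-2095702092$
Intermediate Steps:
$\left(-20023 - 46406\right) \left(49357 - 17809\right) = \left(-66429\right) 31548 = -2095702092$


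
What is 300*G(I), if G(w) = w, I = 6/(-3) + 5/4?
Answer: -225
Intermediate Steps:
I = -3/4 (I = 6*(-1/3) + 5*(1/4) = -2 + 5/4 = -3/4 ≈ -0.75000)
300*G(I) = 300*(-3/4) = -225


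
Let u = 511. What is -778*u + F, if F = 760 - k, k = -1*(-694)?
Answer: -397492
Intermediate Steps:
k = 694
F = 66 (F = 760 - 1*694 = 760 - 694 = 66)
-778*u + F = -778*511 + 66 = -397558 + 66 = -397492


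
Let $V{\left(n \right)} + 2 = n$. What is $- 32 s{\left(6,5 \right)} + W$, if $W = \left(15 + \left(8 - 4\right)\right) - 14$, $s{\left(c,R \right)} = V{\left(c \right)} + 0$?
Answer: $-123$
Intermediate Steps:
$V{\left(n \right)} = -2 + n$
$s{\left(c,R \right)} = -2 + c$ ($s{\left(c,R \right)} = \left(-2 + c\right) + 0 = -2 + c$)
$W = 5$ ($W = \left(15 + \left(8 - 4\right)\right) - 14 = \left(15 + 4\right) - 14 = 19 - 14 = 5$)
$- 32 s{\left(6,5 \right)} + W = - 32 \left(-2 + 6\right) + 5 = \left(-32\right) 4 + 5 = -128 + 5 = -123$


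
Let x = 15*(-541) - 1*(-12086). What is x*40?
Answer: 158840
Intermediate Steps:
x = 3971 (x = -8115 + 12086 = 3971)
x*40 = 3971*40 = 158840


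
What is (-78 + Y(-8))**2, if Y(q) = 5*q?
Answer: 13924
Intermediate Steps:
(-78 + Y(-8))**2 = (-78 + 5*(-8))**2 = (-78 - 40)**2 = (-118)**2 = 13924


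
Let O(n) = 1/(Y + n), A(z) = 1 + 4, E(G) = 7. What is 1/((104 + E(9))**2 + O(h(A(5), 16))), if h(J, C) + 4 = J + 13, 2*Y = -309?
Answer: 281/3462199 ≈ 8.1162e-5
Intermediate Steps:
Y = -309/2 (Y = (1/2)*(-309) = -309/2 ≈ -154.50)
A(z) = 5
h(J, C) = 9 + J (h(J, C) = -4 + (J + 13) = -4 + (13 + J) = 9 + J)
O(n) = 1/(-309/2 + n)
1/((104 + E(9))**2 + O(h(A(5), 16))) = 1/((104 + 7)**2 + 2/(-309 + 2*(9 + 5))) = 1/(111**2 + 2/(-309 + 2*14)) = 1/(12321 + 2/(-309 + 28)) = 1/(12321 + 2/(-281)) = 1/(12321 + 2*(-1/281)) = 1/(12321 - 2/281) = 1/(3462199/281) = 281/3462199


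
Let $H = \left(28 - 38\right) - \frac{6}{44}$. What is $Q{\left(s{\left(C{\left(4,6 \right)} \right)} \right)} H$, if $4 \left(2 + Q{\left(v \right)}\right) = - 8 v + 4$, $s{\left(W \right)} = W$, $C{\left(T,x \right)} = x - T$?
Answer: $\frac{1115}{22} \approx 50.682$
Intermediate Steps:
$Q{\left(v \right)} = -1 - 2 v$ ($Q{\left(v \right)} = -2 + \frac{- 8 v + 4}{4} = -2 + \frac{4 - 8 v}{4} = -2 - \left(-1 + 2 v\right) = -1 - 2 v$)
$H = - \frac{223}{22}$ ($H = -10 - \frac{3}{22} = - \frac{223}{22} \approx -10.136$)
$Q{\left(s{\left(C{\left(4,6 \right)} \right)} \right)} H = \left(-1 - 2 \left(6 - 4\right)\right) \left(- \frac{223}{22}\right) = \left(-1 - 4\right) \left(- \frac{223}{22}\right) = \left(-5\right) \left(- \frac{223}{22}\right) = \frac{1115}{22}$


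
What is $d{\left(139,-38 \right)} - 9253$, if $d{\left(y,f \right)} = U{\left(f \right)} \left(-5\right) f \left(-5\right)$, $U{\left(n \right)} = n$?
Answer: $26847$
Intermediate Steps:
$d{\left(y,f \right)} = 25 f^{2}$ ($d{\left(y,f \right)} = f \left(-5\right) f \left(-5\right) = - 5 f \left(- 5 f\right) = 25 f^{2}$)
$d{\left(139,-38 \right)} - 9253 = 25 \left(-38\right)^{2} - 9253 = 25 \cdot 1444 - 9253 = 36100 - 9253 = 26847$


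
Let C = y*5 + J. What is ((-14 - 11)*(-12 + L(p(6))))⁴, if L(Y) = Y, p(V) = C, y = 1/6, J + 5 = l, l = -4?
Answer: 83733937890625/1296 ≈ 6.4610e+10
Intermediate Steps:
J = -9 (J = -5 - 4 = -9)
y = ⅙ ≈ 0.16667
C = -49/6 (C = (⅙)*5 - 9 = ⅚ - 9 = -49/6 ≈ -8.1667)
p(V) = -49/6
((-14 - 11)*(-12 + L(p(6))))⁴ = ((-14 - 11)*(-12 - 49/6))⁴ = (-25*(-121/6))⁴ = (3025/6)⁴ = 83733937890625/1296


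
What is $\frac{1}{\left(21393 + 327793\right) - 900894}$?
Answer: $- \frac{1}{551708} \approx -1.8126 \cdot 10^{-6}$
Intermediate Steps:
$\frac{1}{\left(21393 + 327793\right) - 900894} = \frac{1}{349186 - 900894} = \frac{1}{-551708} = - \frac{1}{551708}$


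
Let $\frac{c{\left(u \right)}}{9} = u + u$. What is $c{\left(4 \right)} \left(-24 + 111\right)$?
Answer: $6264$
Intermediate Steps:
$c{\left(u \right)} = 18 u$ ($c{\left(u \right)} = 9 \left(u + u\right) = 9 \cdot 2 u = 18 u$)
$c{\left(4 \right)} \left(-24 + 111\right) = 18 \cdot 4 \left(-24 + 111\right) = 72 \cdot 87 = 6264$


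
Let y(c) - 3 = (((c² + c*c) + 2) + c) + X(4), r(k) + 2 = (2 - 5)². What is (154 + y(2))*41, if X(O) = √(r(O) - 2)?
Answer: 6929 + 41*√5 ≈ 7020.7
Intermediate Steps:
r(k) = 7 (r(k) = -2 + (2 - 5)² = -2 + (-3)² = -2 + 9 = 7)
X(O) = √5 (X(O) = √(7 - 2) = √5)
y(c) = 5 + c + √5 + 2*c² (y(c) = 3 + ((((c² + c*c) + 2) + c) + √5) = 3 + ((((c² + c²) + 2) + c) + √5) = 3 + (((2*c² + 2) + c) + √5) = 3 + (((2 + 2*c²) + c) + √5) = 3 + ((2 + c + 2*c²) + √5) = 3 + (2 + c + √5 + 2*c²) = 5 + c + √5 + 2*c²)
(154 + y(2))*41 = (154 + (5 + 2 + √5 + 2*2²))*41 = (154 + (5 + 2 + √5 + 2*4))*41 = (154 + (5 + 2 + √5 + 8))*41 = (154 + (15 + √5))*41 = (169 + √5)*41 = 6929 + 41*√5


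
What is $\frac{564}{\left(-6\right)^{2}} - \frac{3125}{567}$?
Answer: $\frac{5758}{567} \approx 10.155$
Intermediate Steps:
$\frac{564}{\left(-6\right)^{2}} - \frac{3125}{567} = \frac{564}{36} - \frac{3125}{567} = 564 \cdot \frac{1}{36} - \frac{3125}{567} = \frac{47}{3} - \frac{3125}{567} = \frac{5758}{567}$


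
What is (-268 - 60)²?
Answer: 107584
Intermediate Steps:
(-268 - 60)² = (-328)² = 107584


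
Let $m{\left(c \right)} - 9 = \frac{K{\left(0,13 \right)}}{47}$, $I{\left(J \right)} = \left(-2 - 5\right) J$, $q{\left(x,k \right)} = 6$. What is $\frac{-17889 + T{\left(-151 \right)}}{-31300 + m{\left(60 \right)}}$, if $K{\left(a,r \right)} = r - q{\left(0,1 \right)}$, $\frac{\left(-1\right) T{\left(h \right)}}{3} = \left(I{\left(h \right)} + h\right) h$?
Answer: $- \frac{18448863}{1470670} \approx -12.545$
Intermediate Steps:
$I{\left(J \right)} = - 7 J$
$T{\left(h \right)} = 18 h^{2}$ ($T{\left(h \right)} = - 3 \left(- 7 h + h\right) h = - 3 - 6 h h = - 3 \left(- 6 h^{2}\right) = 18 h^{2}$)
$K{\left(a,r \right)} = -6 + r$ ($K{\left(a,r \right)} = r - 6 = -6 + r$)
$m{\left(c \right)} = \frac{430}{47}$ ($m{\left(c \right)} = 9 + \frac{-6 + 13}{47} = 9 + 7 \cdot \frac{1}{47} = 9 + \frac{7}{47} = \frac{430}{47}$)
$\frac{-17889 + T{\left(-151 \right)}}{-31300 + m{\left(60 \right)}} = \frac{-17889 + 18 \left(-151\right)^{2}}{-31300 + \frac{430}{47}} = \frac{-17889 + 18 \cdot 22801}{- \frac{1470670}{47}} = \left(-17889 + 410418\right) \left(- \frac{47}{1470670}\right) = 392529 \left(- \frac{47}{1470670}\right) = - \frac{18448863}{1470670}$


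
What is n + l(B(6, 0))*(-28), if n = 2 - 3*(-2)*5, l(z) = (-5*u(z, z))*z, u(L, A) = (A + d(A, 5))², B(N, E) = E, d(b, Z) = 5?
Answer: 32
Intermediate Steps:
u(L, A) = (5 + A)² (u(L, A) = (A + 5)² = (5 + A)²)
l(z) = -5*z*(5 + z)² (l(z) = (-5*(5 + z)²)*z = -5*z*(5 + z)²)
n = 32 (n = 2 + 6*5 = 2 + 30 = 32)
n + l(B(6, 0))*(-28) = 32 - 5*0*(5 + 0)²*(-28) = 32 - 5*0*5²*(-28) = 32 - 5*0*25*(-28) = 32 + 0*(-28) = 32 + 0 = 32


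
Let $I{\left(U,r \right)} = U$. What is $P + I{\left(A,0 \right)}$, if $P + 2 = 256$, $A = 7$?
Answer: $261$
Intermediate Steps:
$P = 254$ ($P = -2 + 256 = 254$)
$P + I{\left(A,0 \right)} = 254 + 7 = 261$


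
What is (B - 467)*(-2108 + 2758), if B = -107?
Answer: -373100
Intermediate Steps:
(B - 467)*(-2108 + 2758) = (-107 - 467)*(-2108 + 2758) = -574*650 = -373100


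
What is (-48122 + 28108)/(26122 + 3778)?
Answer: -10007/14950 ≈ -0.66936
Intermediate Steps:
(-48122 + 28108)/(26122 + 3778) = -20014/29900 = -20014*1/29900 = -10007/14950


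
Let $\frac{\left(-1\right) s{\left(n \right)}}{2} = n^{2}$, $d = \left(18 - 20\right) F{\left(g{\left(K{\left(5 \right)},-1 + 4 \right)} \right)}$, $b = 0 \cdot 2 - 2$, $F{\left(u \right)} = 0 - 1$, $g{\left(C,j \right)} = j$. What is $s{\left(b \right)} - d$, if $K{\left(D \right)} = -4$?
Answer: $-10$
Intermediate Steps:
$F{\left(u \right)} = -1$
$b = -2$ ($b = 0 - 2 = -2$)
$d = 2$ ($d = \left(18 - 20\right) \left(-1\right) = \left(-2\right) \left(-1\right) = 2$)
$s{\left(n \right)} = - 2 n^{2}$
$s{\left(b \right)} - d = - 2 \left(-2\right)^{2} - 2 = \left(-2\right) 4 - 2 = -8 - 2 = -10$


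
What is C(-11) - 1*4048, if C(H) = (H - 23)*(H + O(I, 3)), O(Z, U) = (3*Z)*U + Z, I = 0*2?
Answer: -3674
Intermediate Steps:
I = 0
O(Z, U) = Z + 3*U*Z (O(Z, U) = 3*U*Z + Z = Z + 3*U*Z)
C(H) = H*(-23 + H) (C(H) = (H - 23)*(H + 0*(1 + 3*3)) = (-23 + H)*(H + 0*(1 + 9)) = (-23 + H)*(H + 0*10) = (-23 + H)*(H + 0) = (-23 + H)*H = H*(-23 + H))
C(-11) - 1*4048 = -11*(-23 - 11) - 1*4048 = -11*(-34) - 4048 = 374 - 4048 = -3674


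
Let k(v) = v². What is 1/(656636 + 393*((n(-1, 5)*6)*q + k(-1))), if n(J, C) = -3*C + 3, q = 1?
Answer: 1/628733 ≈ 1.5905e-6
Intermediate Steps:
n(J, C) = 3 - 3*C
1/(656636 + 393*((n(-1, 5)*6)*q + k(-1))) = 1/(656636 + 393*(((3 - 3*5)*6)*1 + (-1)²)) = 1/(656636 + 393*(((3 - 15)*6)*1 + 1)) = 1/(656636 + 393*(-12*6*1 + 1)) = 1/(656636 + 393*(-72*1 + 1)) = 1/(656636 + 393*(-72 + 1)) = 1/(656636 + 393*(-71)) = 1/(656636 - 27903) = 1/628733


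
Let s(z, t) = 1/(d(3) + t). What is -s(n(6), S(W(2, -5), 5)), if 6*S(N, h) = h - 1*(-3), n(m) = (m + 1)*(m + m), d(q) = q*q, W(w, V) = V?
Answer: -3/31 ≈ -0.096774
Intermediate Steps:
d(q) = q²
n(m) = 2*m*(1 + m) (n(m) = (1 + m)*(2*m) = 2*m*(1 + m))
S(N, h) = ½ + h/6 (S(N, h) = (h - 1*(-3))/6 = (h + 3)/6 = (3 + h)/6 = ½ + h/6)
s(z, t) = 1/(9 + t) (s(z, t) = 1/(3² + t) = 1/(9 + t))
-s(n(6), S(W(2, -5), 5)) = -1/(9 + (½ + (⅙)*5)) = -1/(9 + (½ + ⅚)) = -1/(9 + 4/3) = -1/31/3 = -1*3/31 = -3/31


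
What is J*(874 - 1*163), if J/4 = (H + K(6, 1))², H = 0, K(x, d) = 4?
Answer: 45504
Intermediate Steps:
J = 64 (J = 4*(0 + 4)² = 4*4² = 4*16 = 64)
J*(874 - 1*163) = 64*(874 - 1*163) = 64*(874 - 163) = 64*711 = 45504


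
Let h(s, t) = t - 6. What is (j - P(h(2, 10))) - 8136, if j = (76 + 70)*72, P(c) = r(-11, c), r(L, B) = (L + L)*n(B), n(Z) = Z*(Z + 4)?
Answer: 3080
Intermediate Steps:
n(Z) = Z*(4 + Z)
h(s, t) = -6 + t
r(L, B) = 2*B*L*(4 + B) (r(L, B) = (L + L)*(B*(4 + B)) = (2*L)*(B*(4 + B)) = 2*B*L*(4 + B))
P(c) = -22*c*(4 + c) (P(c) = 2*c*(-11)*(4 + c) = -22*c*(4 + c))
j = 10512 (j = 146*72 = 10512)
(j - P(h(2, 10))) - 8136 = (10512 - (-22)*(-6 + 10)*(4 + (-6 + 10))) - 8136 = (10512 - (-22)*4*(4 + 4)) - 8136 = (10512 - (-22)*4*8) - 8136 = (10512 - 1*(-704)) - 8136 = (10512 + 704) - 8136 = 11216 - 8136 = 3080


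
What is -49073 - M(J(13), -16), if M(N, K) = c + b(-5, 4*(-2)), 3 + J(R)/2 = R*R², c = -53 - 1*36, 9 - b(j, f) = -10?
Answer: -49003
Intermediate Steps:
b(j, f) = 19 (b(j, f) = 9 - 1*(-10) = 9 + 10 = 19)
c = -89 (c = -53 - 36 = -89)
J(R) = -6 + 2*R³ (J(R) = -6 + 2*(R*R²) = -6 + 2*R³)
M(N, K) = -70 (M(N, K) = -89 + 19 = -70)
-49073 - M(J(13), -16) = -49073 - 1*(-70) = -49073 + 70 = -49003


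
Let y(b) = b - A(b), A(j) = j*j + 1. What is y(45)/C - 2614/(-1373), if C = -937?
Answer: 5169231/1286501 ≈ 4.0181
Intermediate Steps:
A(j) = 1 + j² (A(j) = j² + 1 = 1 + j²)
y(b) = -1 + b - b² (y(b) = b - (1 + b²) = b + (-1 - b²) = -1 + b - b²)
y(45)/C - 2614/(-1373) = (-1 + 45 - 1*45²)/(-937) - 2614/(-1373) = (-1 + 45 - 1*2025)*(-1/937) - 2614*(-1/1373) = (-1 + 45 - 2025)*(-1/937) + 2614/1373 = -1981*(-1/937) + 2614/1373 = 1981/937 + 2614/1373 = 5169231/1286501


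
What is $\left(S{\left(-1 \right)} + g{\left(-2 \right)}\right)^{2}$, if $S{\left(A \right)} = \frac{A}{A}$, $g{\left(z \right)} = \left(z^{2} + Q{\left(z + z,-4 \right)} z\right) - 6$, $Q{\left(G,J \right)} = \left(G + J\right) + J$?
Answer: $529$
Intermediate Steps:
$Q{\left(G,J \right)} = G + 2 J$
$g{\left(z \right)} = -6 + z^{2} + z \left(-8 + 2 z\right)$ ($g{\left(z \right)} = \left(z^{2} + \left(\left(z + z\right) + 2 \left(-4\right)\right) z\right) - 6 = \left(z^{2} + \left(2 z - 8\right) z\right) - 6 = \left(z^{2} + \left(-8 + 2 z\right) z\right) - 6 = \left(z^{2} + z \left(-8 + 2 z\right)\right) - 6 = -6 + z^{2} + z \left(-8 + 2 z\right)$)
$S{\left(A \right)} = 1$
$\left(S{\left(-1 \right)} + g{\left(-2 \right)}\right)^{2} = \left(1 - \left(-10 - 12\right)\right)^{2} = \left(1 + \left(-6 + 16 + 3 \cdot 4\right)\right)^{2} = \left(1 + \left(-6 + 16 + 12\right)\right)^{2} = \left(1 + 22\right)^{2} = 23^{2} = 529$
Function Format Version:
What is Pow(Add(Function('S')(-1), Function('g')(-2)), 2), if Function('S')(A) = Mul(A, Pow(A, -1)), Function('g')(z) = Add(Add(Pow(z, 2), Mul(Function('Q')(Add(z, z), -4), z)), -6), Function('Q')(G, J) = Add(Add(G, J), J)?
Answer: 529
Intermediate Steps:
Function('Q')(G, J) = Add(G, Mul(2, J))
Function('g')(z) = Add(-6, Pow(z, 2), Mul(z, Add(-8, Mul(2, z)))) (Function('g')(z) = Add(Add(Pow(z, 2), Mul(Add(Add(z, z), Mul(2, -4)), z)), -6) = Add(Add(Pow(z, 2), Mul(Add(Mul(2, z), -8), z)), -6) = Add(Add(Pow(z, 2), Mul(Add(-8, Mul(2, z)), z)), -6) = Add(Add(Pow(z, 2), Mul(z, Add(-8, Mul(2, z)))), -6) = Add(-6, Pow(z, 2), Mul(z, Add(-8, Mul(2, z)))))
Function('S')(A) = 1
Pow(Add(Function('S')(-1), Function('g')(-2)), 2) = Pow(Add(1, Add(-6, Mul(-8, -2), Mul(3, Pow(-2, 2)))), 2) = Pow(Add(1, Add(-6, 16, Mul(3, 4))), 2) = Pow(Add(1, Add(-6, 16, 12)), 2) = Pow(Add(1, 22), 2) = Pow(23, 2) = 529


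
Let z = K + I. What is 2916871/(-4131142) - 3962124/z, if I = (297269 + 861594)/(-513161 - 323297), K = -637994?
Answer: 12134618853897672299/2204610136739929330 ≈ 5.5042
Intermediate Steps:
I = -1158863/836458 (I = 1158863/(-836458) = 1158863*(-1/836458) = -1158863/836458 ≈ -1.3854)
z = -533656344115/836458 (z = -637994 - 1158863/836458 = -533656344115/836458 ≈ -6.3800e+5)
2916871/(-4131142) - 3962124/z = 2916871/(-4131142) - 3962124/(-533656344115/836458) = 2916871*(-1/4131142) - 3962124*(-836458/533656344115) = -2916871/4131142 + 3314150316792/533656344115 = 12134618853897672299/2204610136739929330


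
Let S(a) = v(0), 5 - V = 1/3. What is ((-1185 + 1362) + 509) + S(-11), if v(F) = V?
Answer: 2072/3 ≈ 690.67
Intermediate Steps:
V = 14/3 (V = 5 - 1/3 = 5 - 1*⅓ = 5 - ⅓ = 14/3 ≈ 4.6667)
v(F) = 14/3
S(a) = 14/3
((-1185 + 1362) + 509) + S(-11) = ((-1185 + 1362) + 509) + 14/3 = (177 + 509) + 14/3 = 686 + 14/3 = 2072/3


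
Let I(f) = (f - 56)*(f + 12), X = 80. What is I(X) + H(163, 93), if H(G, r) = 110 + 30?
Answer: 2348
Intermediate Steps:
I(f) = (-56 + f)*(12 + f)
H(G, r) = 140
I(X) + H(163, 93) = (-672 + 80² - 44*80) + 140 = (-672 + 6400 - 3520) + 140 = 2208 + 140 = 2348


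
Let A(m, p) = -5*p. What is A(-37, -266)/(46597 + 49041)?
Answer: 665/47819 ≈ 0.013907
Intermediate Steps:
A(-37, -266)/(46597 + 49041) = (-5*(-266))/(46597 + 49041) = 1330/95638 = 1330*(1/95638) = 665/47819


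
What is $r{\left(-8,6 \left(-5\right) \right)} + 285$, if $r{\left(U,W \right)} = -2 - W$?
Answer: $313$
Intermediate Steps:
$r{\left(-8,6 \left(-5\right) \right)} + 285 = \left(-2 - 6 \left(-5\right)\right) + 285 = \left(-2 - -30\right) + 285 = \left(-2 + 30\right) + 285 = 28 + 285 = 313$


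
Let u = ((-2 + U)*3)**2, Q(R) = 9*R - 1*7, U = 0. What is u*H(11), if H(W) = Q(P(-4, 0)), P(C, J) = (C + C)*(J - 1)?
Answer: 2340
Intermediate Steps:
P(C, J) = 2*C*(-1 + J) (P(C, J) = (2*C)*(-1 + J) = 2*C*(-1 + J))
Q(R) = -7 + 9*R (Q(R) = 9*R - 7 = -7 + 9*R)
H(W) = 65 (H(W) = -7 + 9*(2*(-4)*(-1 + 0)) = -7 + 9*(2*(-4)*(-1)) = -7 + 9*8 = -7 + 72 = 65)
u = 36 (u = ((-2 + 0)*3)**2 = (-2*3)**2 = (-6)**2 = 36)
u*H(11) = 36*65 = 2340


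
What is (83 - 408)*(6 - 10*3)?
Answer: 7800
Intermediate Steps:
(83 - 408)*(6 - 10*3) = -325*(6 - 30) = -325*(-24) = 7800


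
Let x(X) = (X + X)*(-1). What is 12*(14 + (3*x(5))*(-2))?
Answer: 888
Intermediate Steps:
x(X) = -2*X (x(X) = (2*X)*(-1) = -2*X)
12*(14 + (3*x(5))*(-2)) = 12*(14 + (3*(-2*5))*(-2)) = 12*(14 + (3*(-10))*(-2)) = 12*(14 - 30*(-2)) = 12*(14 + 60) = 12*74 = 888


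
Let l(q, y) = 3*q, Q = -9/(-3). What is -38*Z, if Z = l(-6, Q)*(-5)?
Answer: -3420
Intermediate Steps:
Q = 3 (Q = -9*(-⅓) = 3)
Z = 90 (Z = (3*(-6))*(-5) = -18*(-5) = 90)
-38*Z = -38*90 = -3420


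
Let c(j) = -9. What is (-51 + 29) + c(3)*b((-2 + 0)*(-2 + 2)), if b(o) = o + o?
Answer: -22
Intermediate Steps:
b(o) = 2*o
(-51 + 29) + c(3)*b((-2 + 0)*(-2 + 2)) = (-51 + 29) - 18*(-2 + 0)*(-2 + 2) = -22 - 18*(-2*0) = -22 - 18*0 = -22 - 9*0 = -22 + 0 = -22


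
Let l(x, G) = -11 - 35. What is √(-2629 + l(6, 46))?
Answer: 5*I*√107 ≈ 51.72*I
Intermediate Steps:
l(x, G) = -46
√(-2629 + l(6, 46)) = √(-2629 - 46) = √(-2675) = 5*I*√107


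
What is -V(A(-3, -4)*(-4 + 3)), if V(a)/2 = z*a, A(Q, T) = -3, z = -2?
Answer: 12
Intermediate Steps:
V(a) = -4*a (V(a) = 2*(-2*a) = -4*a)
-V(A(-3, -4)*(-4 + 3)) = -(-4)*(-3*(-4 + 3)) = -(-4)*(-3*(-1)) = -(-4)*3 = -1*(-12) = 12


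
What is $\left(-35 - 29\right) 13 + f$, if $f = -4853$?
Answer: $-5685$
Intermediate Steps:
$\left(-35 - 29\right) 13 + f = \left(-35 - 29\right) 13 - 4853 = \left(-64\right) 13 - 4853 = -832 - 4853 = -5685$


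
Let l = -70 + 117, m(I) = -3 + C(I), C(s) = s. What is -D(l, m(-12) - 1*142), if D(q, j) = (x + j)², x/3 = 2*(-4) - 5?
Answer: -38416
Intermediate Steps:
x = -39 (x = 3*(2*(-4) - 5) = 3*(-8 - 5) = 3*(-13) = -39)
m(I) = -3 + I
l = 47
D(q, j) = (-39 + j)²
-D(l, m(-12) - 1*142) = -(-39 + ((-3 - 12) - 1*142))² = -(-39 + (-15 - 142))² = -(-39 - 157)² = -1*(-196)² = -1*38416 = -38416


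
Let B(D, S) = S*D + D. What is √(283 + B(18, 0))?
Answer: √301 ≈ 17.349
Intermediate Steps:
B(D, S) = D + D*S (B(D, S) = D*S + D = D + D*S)
√(283 + B(18, 0)) = √(283 + 18*(1 + 0)) = √(283 + 18*1) = √(283 + 18) = √301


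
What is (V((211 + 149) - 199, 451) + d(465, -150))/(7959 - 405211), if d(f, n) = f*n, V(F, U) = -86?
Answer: 17459/99313 ≈ 0.17580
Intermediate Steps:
(V((211 + 149) - 199, 451) + d(465, -150))/(7959 - 405211) = (-86 + 465*(-150))/(7959 - 405211) = (-86 - 69750)/(-397252) = -69836*(-1/397252) = 17459/99313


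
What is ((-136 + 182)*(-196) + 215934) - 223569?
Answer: -16651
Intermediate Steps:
((-136 + 182)*(-196) + 215934) - 223569 = (46*(-196) + 215934) - 223569 = (-9016 + 215934) - 223569 = 206918 - 223569 = -16651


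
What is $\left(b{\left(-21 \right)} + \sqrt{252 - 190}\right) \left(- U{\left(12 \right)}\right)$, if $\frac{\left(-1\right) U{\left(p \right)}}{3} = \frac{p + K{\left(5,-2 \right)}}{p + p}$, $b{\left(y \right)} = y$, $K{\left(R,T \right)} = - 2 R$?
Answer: $- \frac{21}{4} + \frac{\sqrt{62}}{4} \approx -3.2815$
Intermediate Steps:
$U{\left(p \right)} = - \frac{3 \left(-10 + p\right)}{2 p}$ ($U{\left(p \right)} = - 3 \frac{p - 10}{p + p} = - 3 \frac{p - 10}{2 p} = - 3 \left(-10 + p\right) \frac{1}{2 p} = - 3 \frac{-10 + p}{2 p} = - \frac{3 \left(-10 + p\right)}{2 p}$)
$\left(b{\left(-21 \right)} + \sqrt{252 - 190}\right) \left(- U{\left(12 \right)}\right) = \left(-21 + \sqrt{252 - 190}\right) \left(- (- \frac{3}{2} + \frac{15}{12})\right) = \left(-21 + \sqrt{62}\right) \left(- (- \frac{3}{2} + 15 \cdot \frac{1}{12})\right) = \left(-21 + \sqrt{62}\right) \left(- (- \frac{3}{2} + \frac{5}{4})\right) = \left(-21 + \sqrt{62}\right) \left(\left(-1\right) \left(- \frac{1}{4}\right)\right) = \left(-21 + \sqrt{62}\right) \frac{1}{4} = - \frac{21}{4} + \frac{\sqrt{62}}{4}$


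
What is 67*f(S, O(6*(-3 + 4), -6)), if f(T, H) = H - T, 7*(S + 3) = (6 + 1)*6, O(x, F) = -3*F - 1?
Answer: 938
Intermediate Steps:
O(x, F) = -1 - 3*F
S = 3 (S = -3 + ((6 + 1)*6)/7 = -3 + (7*6)/7 = -3 + (⅐)*42 = -3 + 6 = 3)
67*f(S, O(6*(-3 + 4), -6)) = 67*((-1 - 3*(-6)) - 1*3) = 67*((-1 + 18) - 3) = 67*(17 - 3) = 67*14 = 938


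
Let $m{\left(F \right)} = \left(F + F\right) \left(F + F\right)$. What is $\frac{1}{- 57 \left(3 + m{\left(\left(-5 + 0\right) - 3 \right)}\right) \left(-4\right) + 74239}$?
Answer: $\frac{1}{133291} \approx 7.5024 \cdot 10^{-6}$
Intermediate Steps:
$m{\left(F \right)} = 4 F^{2}$ ($m{\left(F \right)} = 2 F 2 F = 4 F^{2}$)
$\frac{1}{- 57 \left(3 + m{\left(\left(-5 + 0\right) - 3 \right)}\right) \left(-4\right) + 74239} = \frac{1}{- 57 \left(3 + 4 \left(\left(-5 + 0\right) - 3\right)^{2}\right) \left(-4\right) + 74239} = \frac{1}{- 57 \left(3 + 4 \left(-5 - 3\right)^{2}\right) \left(-4\right) + 74239} = \frac{1}{- 57 \left(3 + 4 \left(-8\right)^{2}\right) \left(-4\right) + 74239} = \frac{1}{- 57 \left(3 + 4 \cdot 64\right) \left(-4\right) + 74239} = \frac{1}{- 57 \left(3 + 256\right) \left(-4\right) + 74239} = \frac{1}{- 57 \cdot 259 \left(-4\right) + 74239} = \frac{1}{\left(-57\right) \left(-1036\right) + 74239} = \frac{1}{59052 + 74239} = \frac{1}{133291}$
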